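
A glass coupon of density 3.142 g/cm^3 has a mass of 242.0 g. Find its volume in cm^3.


Rearrange rho = m / V:
  V = m / rho
  V = 242.0 / 3.142 = 77.021 cm^3

77.021 cm^3


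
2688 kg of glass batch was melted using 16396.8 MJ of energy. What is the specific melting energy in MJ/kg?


Rearrange E = m * s for s:
  s = E / m
  s = 16396.8 / 2688 = 6.1 MJ/kg

6.1 MJ/kg


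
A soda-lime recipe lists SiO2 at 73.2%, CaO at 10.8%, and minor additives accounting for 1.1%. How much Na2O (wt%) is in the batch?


Pieces sum to 100%:
  Na2O = 100 - (SiO2 + CaO + others)
  Na2O = 100 - (73.2 + 10.8 + 1.1) = 14.9%

14.9%


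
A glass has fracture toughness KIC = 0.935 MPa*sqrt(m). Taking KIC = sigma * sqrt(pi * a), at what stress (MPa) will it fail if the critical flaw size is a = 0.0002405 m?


Rearrange KIC = sigma * sqrt(pi * a):
  sigma = KIC / sqrt(pi * a)
  sqrt(pi * 0.0002405) = 0.027487
  sigma = 0.935 / 0.027487 = 34.02 MPa

34.02 MPa


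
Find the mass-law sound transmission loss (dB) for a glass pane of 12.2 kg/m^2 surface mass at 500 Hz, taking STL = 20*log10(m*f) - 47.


Mass law: STL = 20 * log10(m * f) - 47
  m * f = 12.2 * 500 = 6100
  log10(6100) = 3.78533
  STL = 20 * 3.78533 - 47 = 75.7066 - 47 = 28.7 dB

28.7 dB


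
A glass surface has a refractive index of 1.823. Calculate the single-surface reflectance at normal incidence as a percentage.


Fresnel reflectance at normal incidence:
  R = ((n - 1)/(n + 1))^2
  (n - 1)/(n + 1) = (1.823 - 1)/(1.823 + 1) = 0.291534
  R = 0.291534^2 = 0.0849921
  R(%) = 0.0849921 * 100 = 8.499%

8.499%


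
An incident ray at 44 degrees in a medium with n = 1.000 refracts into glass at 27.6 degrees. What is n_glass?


Apply Snell's law: n1 * sin(theta1) = n2 * sin(theta2)
  n2 = n1 * sin(theta1) / sin(theta2)
  sin(44) = 0.694658
  sin(27.6) = 0.463296
  n2 = 1.000 * 0.694658 / 0.463296 = 1.4994

1.4994


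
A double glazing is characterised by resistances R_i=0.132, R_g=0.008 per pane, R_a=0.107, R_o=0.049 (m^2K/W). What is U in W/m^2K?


Total thermal resistance (series):
  R_total = R_in + R_glass + R_air + R_glass + R_out
  R_total = 0.132 + 0.008 + 0.107 + 0.008 + 0.049 = 0.304 m^2K/W
U-value = 1 / R_total = 1 / 0.304 = 3.289 W/m^2K

3.289 W/m^2K


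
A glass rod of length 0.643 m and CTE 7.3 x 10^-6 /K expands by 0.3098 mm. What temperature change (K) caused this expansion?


Rearrange dL = alpha * L0 * dT for dT:
  dT = dL / (alpha * L0)
  dL (m) = 0.3098 / 1000 = 0.0003098
  dT = 0.0003098 / ((7.3 x 10^-6) * 0.643) = 66.0 K

66.0 K


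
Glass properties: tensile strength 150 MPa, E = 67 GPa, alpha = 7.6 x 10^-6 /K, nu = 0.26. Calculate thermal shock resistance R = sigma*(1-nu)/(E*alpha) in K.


Thermal shock resistance: R = sigma * (1 - nu) / (E * alpha)
  Numerator = 150 * (1 - 0.26) = 111.0
  Denominator = 67 * 1000 * (7.6 x 10^-6) = 0.5092
  R = 111.0 / 0.5092 = 218.0 K

218.0 K


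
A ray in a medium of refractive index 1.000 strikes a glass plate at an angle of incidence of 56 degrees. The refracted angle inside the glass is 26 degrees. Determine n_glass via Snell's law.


Apply Snell's law: n1 * sin(theta1) = n2 * sin(theta2)
  n2 = n1 * sin(theta1) / sin(theta2)
  sin(56) = 0.829038
  sin(26) = 0.438371
  n2 = 1.000 * 0.829038 / 0.438371 = 1.8912

1.8912


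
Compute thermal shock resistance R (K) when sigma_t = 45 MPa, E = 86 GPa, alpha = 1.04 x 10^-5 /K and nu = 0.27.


Thermal shock resistance: R = sigma * (1 - nu) / (E * alpha)
  Numerator = 45 * (1 - 0.27) = 32.85
  Denominator = 86 * 1000 * (1.04 x 10^-5) = 0.8944
  R = 32.85 / 0.8944 = 36.7 K

36.7 K


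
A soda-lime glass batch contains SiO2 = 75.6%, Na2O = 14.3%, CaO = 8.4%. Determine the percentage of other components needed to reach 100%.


Sum the three major oxides:
  SiO2 + Na2O + CaO = 75.6 + 14.3 + 8.4 = 98.3%
Subtract from 100%:
  Others = 100 - 98.3 = 1.7%

1.7%


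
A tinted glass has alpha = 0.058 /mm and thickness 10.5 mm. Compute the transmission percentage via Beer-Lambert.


Beer-Lambert law: T = exp(-alpha * thickness)
  exponent = -0.058 * 10.5 = -0.609
  T = exp(-0.609) = 0.5439
  Percentage = 0.5439 * 100 = 54.39%

54.39%


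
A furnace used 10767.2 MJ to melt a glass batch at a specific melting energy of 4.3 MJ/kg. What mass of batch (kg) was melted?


Rearrange E = m * s for m:
  m = E / s
  m = 10767.2 / 4.3 = 2504.0 kg

2504.0 kg


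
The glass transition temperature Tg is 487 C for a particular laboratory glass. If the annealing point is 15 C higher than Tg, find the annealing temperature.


The annealing temperature is Tg plus the offset:
  T_anneal = 487 + 15 = 502 C

502 C


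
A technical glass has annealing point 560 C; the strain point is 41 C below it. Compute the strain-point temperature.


Strain point = annealing point - difference:
  T_strain = 560 - 41 = 519 C

519 C


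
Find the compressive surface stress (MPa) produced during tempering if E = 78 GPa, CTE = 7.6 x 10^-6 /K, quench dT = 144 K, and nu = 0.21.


Tempering stress: sigma = E * alpha * dT / (1 - nu)
  E (MPa) = 78 * 1000 = 78000
  Numerator = 78000 * (7.6 x 10^-6) * 144 = 85.3632
  Denominator = 1 - 0.21 = 0.79
  sigma = 85.3632 / 0.79 = 108.1 MPa

108.1 MPa


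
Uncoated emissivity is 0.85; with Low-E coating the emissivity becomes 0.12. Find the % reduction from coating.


Percentage reduction = (1 - coated/uncoated) * 100
  Ratio = 0.12 / 0.85 = 0.1412
  Reduction = (1 - 0.1412) * 100 = 85.9%

85.9%


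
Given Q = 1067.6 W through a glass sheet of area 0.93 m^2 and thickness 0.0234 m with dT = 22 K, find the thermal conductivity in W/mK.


Fourier's law rearranged: k = Q * t / (A * dT)
  Numerator = 1067.6 * 0.0234 = 24.98184
  Denominator = 0.93 * 22 = 20.46
  k = 24.98184 / 20.46 = 1.221 W/mK

1.221 W/mK


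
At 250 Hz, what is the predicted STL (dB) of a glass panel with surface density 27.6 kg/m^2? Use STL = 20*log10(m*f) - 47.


Mass law: STL = 20 * log10(m * f) - 47
  m * f = 27.6 * 250 = 6900
  log10(6900) = 3.83885
  STL = 20 * 3.83885 - 47 = 76.777 - 47 = 29.8 dB

29.8 dB


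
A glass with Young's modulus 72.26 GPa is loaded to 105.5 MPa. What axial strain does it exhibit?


Rearrange E = sigma / epsilon:
  epsilon = sigma / E
  E (MPa) = 72.26 * 1000 = 72260
  epsilon = 105.5 / 72260 = 0.00146

0.00146


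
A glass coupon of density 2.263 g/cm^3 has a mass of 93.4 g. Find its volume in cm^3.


Rearrange rho = m / V:
  V = m / rho
  V = 93.4 / 2.263 = 41.273 cm^3

41.273 cm^3


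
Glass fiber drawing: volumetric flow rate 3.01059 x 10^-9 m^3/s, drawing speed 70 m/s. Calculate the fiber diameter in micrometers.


Cross-sectional area from continuity:
  A = Q / v = 3.01059 x 10^-9 / 70 = 4.300843 x 10^-11 m^2
Diameter from circular cross-section:
  d = sqrt(4A / pi) * 10^6 (m -> um)
  d = sqrt(4 * 4.300843 x 10^-11 / pi) * 10^6 = 7.4 um

7.4 um


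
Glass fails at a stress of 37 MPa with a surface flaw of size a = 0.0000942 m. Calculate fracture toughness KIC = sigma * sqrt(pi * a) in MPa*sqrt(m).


Fracture toughness: KIC = sigma * sqrt(pi * a)
  pi * a = pi * 0.0000942 = 0.000295938
  sqrt(pi * a) = 0.017203
  KIC = 37 * 0.017203 = 0.637 MPa*sqrt(m)

0.637 MPa*sqrt(m)


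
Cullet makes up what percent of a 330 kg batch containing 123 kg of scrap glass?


Cullet ratio = (cullet mass / total batch mass) * 100
  Ratio = 123 / 330 * 100 = 37.27%

37.27%


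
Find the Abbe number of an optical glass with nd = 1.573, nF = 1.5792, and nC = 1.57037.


Abbe number formula: Vd = (nd - 1) / (nF - nC)
  nd - 1 = 1.573 - 1 = 0.573
  nF - nC = 1.5792 - 1.57037 = 0.00883
  Vd = 0.573 / 0.00883 = 64.89

64.89


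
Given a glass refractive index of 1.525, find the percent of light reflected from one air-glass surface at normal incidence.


Fresnel reflectance at normal incidence:
  R = ((n - 1)/(n + 1))^2
  (n - 1)/(n + 1) = (1.525 - 1)/(1.525 + 1) = 0.207921
  R = 0.207921^2 = 0.0432311
  R(%) = 0.0432311 * 100 = 4.323%

4.323%


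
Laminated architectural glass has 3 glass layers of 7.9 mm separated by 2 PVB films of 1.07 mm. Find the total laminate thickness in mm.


Total thickness = glass contribution + PVB contribution
  Glass: 3 * 7.9 = 23.7 mm
  PVB: 2 * 1.07 = 2.14 mm
  Total = 23.7 + 2.14 = 25.84 mm

25.84 mm


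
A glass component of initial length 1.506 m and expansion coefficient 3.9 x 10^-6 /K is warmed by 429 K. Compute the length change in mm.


Thermal expansion formula: dL = alpha * L0 * dT
  dL = (3.9 x 10^-6) * 1.506 * 429 = 0.00251969 m
Convert to mm: 0.00251969 * 1000 = 2.5197 mm

2.5197 mm


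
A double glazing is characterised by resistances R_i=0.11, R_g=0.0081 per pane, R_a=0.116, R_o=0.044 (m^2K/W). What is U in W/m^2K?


Total thermal resistance (series):
  R_total = R_in + R_glass + R_air + R_glass + R_out
  R_total = 0.11 + 0.0081 + 0.116 + 0.0081 + 0.044 = 0.2862 m^2K/W
U-value = 1 / R_total = 1 / 0.2862 = 3.494 W/m^2K

3.494 W/m^2K


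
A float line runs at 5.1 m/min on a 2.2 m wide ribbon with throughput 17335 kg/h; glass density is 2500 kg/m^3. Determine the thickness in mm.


Ribbon cross-section from mass balance:
  Volume rate = throughput / density = 17335 / 2500 = 6.934 m^3/h
  thickness = volume rate / (speed * 60 * width), i.e.
  thickness = throughput / (60 * speed * width * density) * 1000
  thickness = 17335 / (60 * 5.1 * 2.2 * 2500) * 1000 = 10.3 mm

10.3 mm


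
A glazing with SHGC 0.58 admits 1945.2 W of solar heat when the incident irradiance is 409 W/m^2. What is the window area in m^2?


Rearrange Q = Area * SHGC * Irradiance:
  Area = Q / (SHGC * Irradiance)
  Area = 1945.2 / (0.58 * 409) = 8.2 m^2

8.2 m^2


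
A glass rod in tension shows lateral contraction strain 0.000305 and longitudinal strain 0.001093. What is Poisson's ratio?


Poisson's ratio: nu = lateral strain / axial strain
  nu = 0.000305 / 0.001093 = 0.279

0.279


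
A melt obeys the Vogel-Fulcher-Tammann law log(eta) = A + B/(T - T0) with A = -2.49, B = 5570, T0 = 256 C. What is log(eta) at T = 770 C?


VFT equation: log(eta) = A + B / (T - T0)
  T - T0 = 770 - 256 = 514
  B / (T - T0) = 5570 / 514 = 10.837
  log(eta) = -2.49 + 10.837 = 8.347

8.347


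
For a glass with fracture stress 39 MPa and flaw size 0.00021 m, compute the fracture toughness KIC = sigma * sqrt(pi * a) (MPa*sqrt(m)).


Fracture toughness: KIC = sigma * sqrt(pi * a)
  pi * a = pi * 0.00021 = 0.000659734
  sqrt(pi * a) = 0.025685
  KIC = 39 * 0.025685 = 1.002 MPa*sqrt(m)

1.002 MPa*sqrt(m)


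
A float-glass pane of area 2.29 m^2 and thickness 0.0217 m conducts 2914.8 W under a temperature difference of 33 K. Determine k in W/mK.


Fourier's law rearranged: k = Q * t / (A * dT)
  Numerator = 2914.8 * 0.0217 = 63.25116
  Denominator = 2.29 * 33 = 75.57
  k = 63.25116 / 75.57 = 0.837 W/mK

0.837 W/mK


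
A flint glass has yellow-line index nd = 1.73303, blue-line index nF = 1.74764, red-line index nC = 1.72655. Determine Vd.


Abbe number formula: Vd = (nd - 1) / (nF - nC)
  nd - 1 = 1.73303 - 1 = 0.73303
  nF - nC = 1.74764 - 1.72655 = 0.02109
  Vd = 0.73303 / 0.02109 = 34.76

34.76


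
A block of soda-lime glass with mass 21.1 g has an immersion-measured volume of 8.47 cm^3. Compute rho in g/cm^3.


Use the definition of density:
  rho = mass / volume
  rho = 21.1 / 8.47 = 2.491 g/cm^3

2.491 g/cm^3


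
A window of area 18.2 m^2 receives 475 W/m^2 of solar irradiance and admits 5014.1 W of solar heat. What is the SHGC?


Rearrange Q = Area * SHGC * Irradiance:
  SHGC = Q / (Area * Irradiance)
  SHGC = 5014.1 / (18.2 * 475) = 0.58

0.58


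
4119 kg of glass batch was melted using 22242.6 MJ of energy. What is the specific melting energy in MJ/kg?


Rearrange E = m * s for s:
  s = E / m
  s = 22242.6 / 4119 = 5.4 MJ/kg

5.4 MJ/kg


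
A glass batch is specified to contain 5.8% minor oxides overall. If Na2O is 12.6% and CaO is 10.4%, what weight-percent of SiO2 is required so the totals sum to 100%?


Known pieces sum to 100%:
  SiO2 = 100 - (others + Na2O + CaO)
  SiO2 = 100 - (5.8 + 12.6 + 10.4) = 71.2%

71.2%


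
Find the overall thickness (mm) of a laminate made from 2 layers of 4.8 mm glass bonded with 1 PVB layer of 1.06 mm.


Total thickness = glass contribution + PVB contribution
  Glass: 2 * 4.8 = 9.6 mm
  PVB: 1 * 1.06 = 1.06 mm
  Total = 9.6 + 1.06 = 10.66 mm

10.66 mm


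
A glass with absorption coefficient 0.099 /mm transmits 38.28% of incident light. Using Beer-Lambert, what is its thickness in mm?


Rearrange T = exp(-alpha * thickness):
  thickness = -ln(T) / alpha
  T = 38.28/100 = 0.3828
  ln(T) = -0.96024
  -ln(T) = 0.96024
  thickness = 0.96024 / 0.099 = 9.7 mm

9.7 mm


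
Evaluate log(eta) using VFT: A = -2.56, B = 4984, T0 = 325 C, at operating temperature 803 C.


VFT equation: log(eta) = A + B / (T - T0)
  T - T0 = 803 - 325 = 478
  B / (T - T0) = 4984 / 478 = 10.427
  log(eta) = -2.56 + 10.427 = 7.867

7.867


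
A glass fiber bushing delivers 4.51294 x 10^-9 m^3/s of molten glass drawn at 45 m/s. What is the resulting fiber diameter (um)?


Cross-sectional area from continuity:
  A = Q / v = 4.51294 x 10^-9 / 45 = 1.002876 x 10^-10 m^2
Diameter from circular cross-section:
  d = sqrt(4A / pi) * 10^6 (m -> um)
  d = sqrt(4 * 1.002876 x 10^-10 / pi) * 10^6 = 11.3 um

11.3 um


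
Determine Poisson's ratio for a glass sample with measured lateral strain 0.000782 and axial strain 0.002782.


Poisson's ratio: nu = lateral strain / axial strain
  nu = 0.000782 / 0.002782 = 0.2811

0.2811


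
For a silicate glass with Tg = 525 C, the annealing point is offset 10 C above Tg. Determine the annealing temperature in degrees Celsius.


The annealing temperature is Tg plus the offset:
  T_anneal = 525 + 10 = 535 C

535 C


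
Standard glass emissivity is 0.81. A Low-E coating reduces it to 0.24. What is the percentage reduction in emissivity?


Percentage reduction = (1 - coated/uncoated) * 100
  Ratio = 0.24 / 0.81 = 0.2963
  Reduction = (1 - 0.2963) * 100 = 70.4%

70.4%


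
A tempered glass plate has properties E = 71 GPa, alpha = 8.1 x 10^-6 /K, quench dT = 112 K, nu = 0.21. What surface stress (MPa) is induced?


Tempering stress: sigma = E * alpha * dT / (1 - nu)
  E (MPa) = 71 * 1000 = 71000
  Numerator = 71000 * (8.1 x 10^-6) * 112 = 64.4112
  Denominator = 1 - 0.21 = 0.79
  sigma = 64.4112 / 0.79 = 81.5 MPa

81.5 MPa


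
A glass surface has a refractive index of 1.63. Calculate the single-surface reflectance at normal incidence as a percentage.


Fresnel reflectance at normal incidence:
  R = ((n - 1)/(n + 1))^2
  (n - 1)/(n + 1) = (1.63 - 1)/(1.63 + 1) = 0.239544
  R = 0.239544^2 = 0.0573813
  R(%) = 0.0573813 * 100 = 5.738%

5.738%


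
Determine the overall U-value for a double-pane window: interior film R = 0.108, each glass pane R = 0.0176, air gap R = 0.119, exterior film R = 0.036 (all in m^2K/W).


Total thermal resistance (series):
  R_total = R_in + R_glass + R_air + R_glass + R_out
  R_total = 0.108 + 0.0176 + 0.119 + 0.0176 + 0.036 = 0.2982 m^2K/W
U-value = 1 / R_total = 1 / 0.2982 = 3.353 W/m^2K

3.353 W/m^2K


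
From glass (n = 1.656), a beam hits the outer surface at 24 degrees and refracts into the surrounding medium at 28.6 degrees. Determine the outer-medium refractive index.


Apply Snell's law: n1 * sin(theta1) = n2 * sin(theta2)
  n2 = n1 * sin(theta1) / sin(theta2)
  sin(24) = 0.406737
  sin(28.6) = 0.478692
  n2 = 1.656 * 0.406737 / 0.478692 = 1.4071

1.4071


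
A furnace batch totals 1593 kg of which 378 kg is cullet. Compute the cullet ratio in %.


Cullet ratio = (cullet mass / total batch mass) * 100
  Ratio = 378 / 1593 * 100 = 23.73%

23.73%


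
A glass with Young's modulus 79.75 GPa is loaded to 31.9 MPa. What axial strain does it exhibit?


Rearrange E = sigma / epsilon:
  epsilon = sigma / E
  E (MPa) = 79.75 * 1000 = 79750
  epsilon = 31.9 / 79750 = 0.0004

0.0004


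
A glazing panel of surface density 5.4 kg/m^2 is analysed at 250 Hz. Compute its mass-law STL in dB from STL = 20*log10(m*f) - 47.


Mass law: STL = 20 * log10(m * f) - 47
  m * f = 5.4 * 250 = 1350
  log10(1350) = 3.13033
  STL = 20 * 3.13033 - 47 = 62.6066 - 47 = 15.6 dB

15.6 dB


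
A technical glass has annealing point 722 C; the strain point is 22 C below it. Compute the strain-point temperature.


Strain point = annealing point - difference:
  T_strain = 722 - 22 = 700 C

700 C


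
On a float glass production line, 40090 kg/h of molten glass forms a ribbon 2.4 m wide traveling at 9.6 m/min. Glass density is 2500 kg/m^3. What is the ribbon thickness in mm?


Ribbon cross-section from mass balance:
  Volume rate = throughput / density = 40090 / 2500 = 16.036 m^3/h
  thickness = volume rate / (speed * 60 * width), i.e.
  thickness = throughput / (60 * speed * width * density) * 1000
  thickness = 40090 / (60 * 9.6 * 2.4 * 2500) * 1000 = 11.6 mm

11.6 mm


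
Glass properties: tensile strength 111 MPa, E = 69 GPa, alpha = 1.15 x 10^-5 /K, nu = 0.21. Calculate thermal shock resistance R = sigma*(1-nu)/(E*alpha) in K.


Thermal shock resistance: R = sigma * (1 - nu) / (E * alpha)
  Numerator = 111 * (1 - 0.21) = 87.69
  Denominator = 69 * 1000 * (1.15 x 10^-5) = 0.7935
  R = 87.69 / 0.7935 = 110.5 K

110.5 K


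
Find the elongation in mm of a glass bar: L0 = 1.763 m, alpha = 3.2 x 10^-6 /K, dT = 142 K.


Thermal expansion formula: dL = alpha * L0 * dT
  dL = (3.2 x 10^-6) * 1.763 * 142 = 0.00080111 m
Convert to mm: 0.00080111 * 1000 = 0.8011 mm

0.8011 mm


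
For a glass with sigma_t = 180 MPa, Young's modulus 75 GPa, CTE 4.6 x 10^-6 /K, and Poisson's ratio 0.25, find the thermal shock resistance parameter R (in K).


Thermal shock resistance: R = sigma * (1 - nu) / (E * alpha)
  Numerator = 180 * (1 - 0.25) = 135.0
  Denominator = 75 * 1000 * (4.6 x 10^-6) = 0.345
  R = 135.0 / 0.345 = 391.3 K

391.3 K


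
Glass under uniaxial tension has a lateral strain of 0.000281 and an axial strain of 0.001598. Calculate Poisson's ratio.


Poisson's ratio: nu = lateral strain / axial strain
  nu = 0.000281 / 0.001598 = 0.1758

0.1758


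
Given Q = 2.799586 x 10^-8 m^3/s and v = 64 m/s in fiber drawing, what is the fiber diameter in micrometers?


Cross-sectional area from continuity:
  A = Q / v = 2.799586 x 10^-8 / 64 = 4.374353 x 10^-10 m^2
Diameter from circular cross-section:
  d = sqrt(4A / pi) * 10^6 (m -> um)
  d = sqrt(4 * 4.374353 x 10^-10 / pi) * 10^6 = 23.6 um

23.6 um


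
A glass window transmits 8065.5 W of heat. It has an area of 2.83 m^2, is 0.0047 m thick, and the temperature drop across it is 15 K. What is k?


Fourier's law rearranged: k = Q * t / (A * dT)
  Numerator = 8065.5 * 0.0047 = 37.90785
  Denominator = 2.83 * 15 = 42.45
  k = 37.90785 / 42.45 = 0.893 W/mK

0.893 W/mK


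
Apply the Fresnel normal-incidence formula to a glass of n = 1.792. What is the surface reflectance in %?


Fresnel reflectance at normal incidence:
  R = ((n - 1)/(n + 1))^2
  (n - 1)/(n + 1) = (1.792 - 1)/(1.792 + 1) = 0.283668
  R = 0.283668^2 = 0.0804675
  R(%) = 0.0804675 * 100 = 8.047%

8.047%


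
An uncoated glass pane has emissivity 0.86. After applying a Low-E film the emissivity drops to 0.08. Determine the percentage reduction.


Percentage reduction = (1 - coated/uncoated) * 100
  Ratio = 0.08 / 0.86 = 0.093
  Reduction = (1 - 0.093) * 100 = 90.7%

90.7%


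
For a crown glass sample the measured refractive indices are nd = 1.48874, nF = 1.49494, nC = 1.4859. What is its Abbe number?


Abbe number formula: Vd = (nd - 1) / (nF - nC)
  nd - 1 = 1.48874 - 1 = 0.48874
  nF - nC = 1.49494 - 1.4859 = 0.00904
  Vd = 0.48874 / 0.00904 = 54.06

54.06


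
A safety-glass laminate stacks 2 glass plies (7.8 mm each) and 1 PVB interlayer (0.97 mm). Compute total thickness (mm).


Total thickness = glass contribution + PVB contribution
  Glass: 2 * 7.8 = 15.6 mm
  PVB: 1 * 0.97 = 0.97 mm
  Total = 15.6 + 0.97 = 16.57 mm

16.57 mm


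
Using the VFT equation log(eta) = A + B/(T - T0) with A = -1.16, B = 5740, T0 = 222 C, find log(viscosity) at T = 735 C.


VFT equation: log(eta) = A + B / (T - T0)
  T - T0 = 735 - 222 = 513
  B / (T - T0) = 5740 / 513 = 11.189
  log(eta) = -1.16 + 11.189 = 10.029

10.029


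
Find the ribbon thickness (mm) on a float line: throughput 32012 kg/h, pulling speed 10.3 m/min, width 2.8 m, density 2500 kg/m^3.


Ribbon cross-section from mass balance:
  Volume rate = throughput / density = 32012 / 2500 = 12.8048 m^3/h
  thickness = volume rate / (speed * 60 * width), i.e.
  thickness = throughput / (60 * speed * width * density) * 1000
  thickness = 32012 / (60 * 10.3 * 2.8 * 2500) * 1000 = 7.4 mm

7.4 mm


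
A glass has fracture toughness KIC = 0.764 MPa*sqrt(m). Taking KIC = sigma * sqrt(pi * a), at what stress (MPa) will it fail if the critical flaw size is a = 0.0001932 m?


Rearrange KIC = sigma * sqrt(pi * a):
  sigma = KIC / sqrt(pi * a)
  sqrt(pi * 0.0001932) = 0.024636
  sigma = 0.764 / 0.024636 = 31.01 MPa

31.01 MPa


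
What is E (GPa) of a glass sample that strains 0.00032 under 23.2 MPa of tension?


Young's modulus: E = stress / strain
  E = 23.2 MPa / 0.00032 = 72500 MPa
Convert to GPa: 72500 / 1000 = 72.5 GPa

72.5 GPa


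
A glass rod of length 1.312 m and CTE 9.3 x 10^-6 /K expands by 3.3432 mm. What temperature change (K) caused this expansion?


Rearrange dL = alpha * L0 * dT for dT:
  dT = dL / (alpha * L0)
  dL (m) = 3.3432 / 1000 = 0.0033432
  dT = 0.0033432 / ((9.3 x 10^-6) * 1.312) = 274.0 K

274.0 K


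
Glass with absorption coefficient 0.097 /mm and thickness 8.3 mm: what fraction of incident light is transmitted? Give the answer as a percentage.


Beer-Lambert law: T = exp(-alpha * thickness)
  exponent = -0.097 * 8.3 = -0.8051
  T = exp(-0.8051) = 0.447
  Percentage = 0.447 * 100 = 44.7%

44.7%


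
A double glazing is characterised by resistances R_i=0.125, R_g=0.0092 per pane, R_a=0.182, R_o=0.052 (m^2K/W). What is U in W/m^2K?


Total thermal resistance (series):
  R_total = R_in + R_glass + R_air + R_glass + R_out
  R_total = 0.125 + 0.0092 + 0.182 + 0.0092 + 0.052 = 0.3774 m^2K/W
U-value = 1 / R_total = 1 / 0.3774 = 2.65 W/m^2K

2.65 W/m^2K


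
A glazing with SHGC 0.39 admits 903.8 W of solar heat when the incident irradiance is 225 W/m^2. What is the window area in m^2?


Rearrange Q = Area * SHGC * Irradiance:
  Area = Q / (SHGC * Irradiance)
  Area = 903.8 / (0.39 * 225) = 10.3 m^2

10.3 m^2


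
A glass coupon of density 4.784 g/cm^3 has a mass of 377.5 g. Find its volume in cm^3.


Rearrange rho = m / V:
  V = m / rho
  V = 377.5 / 4.784 = 78.909 cm^3

78.909 cm^3


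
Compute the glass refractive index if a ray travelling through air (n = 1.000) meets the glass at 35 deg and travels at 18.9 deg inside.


Apply Snell's law: n1 * sin(theta1) = n2 * sin(theta2)
  n2 = n1 * sin(theta1) / sin(theta2)
  sin(35) = 0.573576
  sin(18.9) = 0.323917
  n2 = 1.000 * 0.573576 / 0.323917 = 1.7707

1.7707


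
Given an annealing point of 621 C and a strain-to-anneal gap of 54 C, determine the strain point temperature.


Strain point = annealing point - difference:
  T_strain = 621 - 54 = 567 C

567 C


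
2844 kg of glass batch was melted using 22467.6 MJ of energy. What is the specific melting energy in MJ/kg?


Rearrange E = m * s for s:
  s = E / m
  s = 22467.6 / 2844 = 7.9 MJ/kg

7.9 MJ/kg


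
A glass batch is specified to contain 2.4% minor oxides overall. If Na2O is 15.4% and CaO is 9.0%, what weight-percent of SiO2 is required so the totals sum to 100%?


Known pieces sum to 100%:
  SiO2 = 100 - (others + Na2O + CaO)
  SiO2 = 100 - (2.4 + 15.4 + 9.0) = 73.2%

73.2%


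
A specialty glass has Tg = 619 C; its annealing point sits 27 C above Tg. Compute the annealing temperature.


The annealing temperature is Tg plus the offset:
  T_anneal = 619 + 27 = 646 C

646 C


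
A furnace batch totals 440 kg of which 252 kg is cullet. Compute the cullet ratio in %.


Cullet ratio = (cullet mass / total batch mass) * 100
  Ratio = 252 / 440 * 100 = 57.27%

57.27%


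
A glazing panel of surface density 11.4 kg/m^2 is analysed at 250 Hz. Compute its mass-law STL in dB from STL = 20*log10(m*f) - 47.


Mass law: STL = 20 * log10(m * f) - 47
  m * f = 11.4 * 250 = 2850
  log10(2850) = 3.45484
  STL = 20 * 3.45484 - 47 = 69.0968 - 47 = 22.1 dB

22.1 dB


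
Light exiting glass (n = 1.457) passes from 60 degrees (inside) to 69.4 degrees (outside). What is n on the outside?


Apply Snell's law: n1 * sin(theta1) = n2 * sin(theta2)
  n2 = n1 * sin(theta1) / sin(theta2)
  sin(60) = 0.866025
  sin(69.4) = 0.93606
  n2 = 1.457 * 0.866025 / 0.93606 = 1.348

1.348


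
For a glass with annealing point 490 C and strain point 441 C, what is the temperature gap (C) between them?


Gap = T_anneal - T_strain:
  gap = 490 - 441 = 49 C

49 C


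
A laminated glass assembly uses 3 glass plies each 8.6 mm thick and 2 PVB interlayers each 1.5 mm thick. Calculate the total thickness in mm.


Total thickness = glass contribution + PVB contribution
  Glass: 3 * 8.6 = 25.8 mm
  PVB: 2 * 1.5 = 3.0 mm
  Total = 25.8 + 3.0 = 28.8 mm

28.8 mm


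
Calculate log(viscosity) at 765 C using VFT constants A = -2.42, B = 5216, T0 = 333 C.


VFT equation: log(eta) = A + B / (T - T0)
  T - T0 = 765 - 333 = 432
  B / (T - T0) = 5216 / 432 = 12.074
  log(eta) = -2.42 + 12.074 = 9.654

9.654


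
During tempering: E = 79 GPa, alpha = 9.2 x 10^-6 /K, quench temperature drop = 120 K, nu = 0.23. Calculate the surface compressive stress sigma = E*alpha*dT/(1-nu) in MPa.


Tempering stress: sigma = E * alpha * dT / (1 - nu)
  E (MPa) = 79 * 1000 = 79000
  Numerator = 79000 * (9.2 x 10^-6) * 120 = 87.216
  Denominator = 1 - 0.23 = 0.77
  sigma = 87.216 / 0.77 = 113.3 MPa

113.3 MPa


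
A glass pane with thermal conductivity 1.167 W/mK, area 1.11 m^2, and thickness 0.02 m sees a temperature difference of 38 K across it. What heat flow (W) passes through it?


Fourier's law: Q = k * A * dT / t
  Q = 1.167 * 1.11 * 38 / 0.02
  Q = 49.22406 / 0.02 = 2461.2 W

2461.2 W


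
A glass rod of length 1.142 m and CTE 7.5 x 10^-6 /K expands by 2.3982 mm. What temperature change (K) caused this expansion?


Rearrange dL = alpha * L0 * dT for dT:
  dT = dL / (alpha * L0)
  dL (m) = 2.3982 / 1000 = 0.0023982
  dT = 0.0023982 / ((7.5 x 10^-6) * 1.142) = 280.0 K

280.0 K


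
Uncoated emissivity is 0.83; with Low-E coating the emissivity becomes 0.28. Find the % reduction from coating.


Percentage reduction = (1 - coated/uncoated) * 100
  Ratio = 0.28 / 0.83 = 0.3373
  Reduction = (1 - 0.3373) * 100 = 66.3%

66.3%


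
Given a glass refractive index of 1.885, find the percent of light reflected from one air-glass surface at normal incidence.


Fresnel reflectance at normal incidence:
  R = ((n - 1)/(n + 1))^2
  (n - 1)/(n + 1) = (1.885 - 1)/(1.885 + 1) = 0.306759
  R = 0.306759^2 = 0.0941011
  R(%) = 0.0941011 * 100 = 9.41%

9.41%


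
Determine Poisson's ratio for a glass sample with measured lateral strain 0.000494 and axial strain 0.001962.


Poisson's ratio: nu = lateral strain / axial strain
  nu = 0.000494 / 0.001962 = 0.2518

0.2518


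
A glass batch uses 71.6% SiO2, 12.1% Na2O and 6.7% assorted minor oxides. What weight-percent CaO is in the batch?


Pieces sum to 100%:
  CaO = 100 - (SiO2 + Na2O + others)
  CaO = 100 - (71.6 + 12.1 + 6.7) = 9.6%

9.6%


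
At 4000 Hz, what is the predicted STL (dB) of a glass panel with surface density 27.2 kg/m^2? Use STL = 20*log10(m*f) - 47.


Mass law: STL = 20 * log10(m * f) - 47
  m * f = 27.2 * 4000 = 108800
  log10(108800) = 5.03663
  STL = 20 * 5.03663 - 47 = 100.7326 - 47 = 53.7 dB

53.7 dB


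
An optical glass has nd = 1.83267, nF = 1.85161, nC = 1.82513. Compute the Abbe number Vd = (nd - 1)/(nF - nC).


Abbe number formula: Vd = (nd - 1) / (nF - nC)
  nd - 1 = 1.83267 - 1 = 0.83267
  nF - nC = 1.85161 - 1.82513 = 0.02648
  Vd = 0.83267 / 0.02648 = 31.45

31.45


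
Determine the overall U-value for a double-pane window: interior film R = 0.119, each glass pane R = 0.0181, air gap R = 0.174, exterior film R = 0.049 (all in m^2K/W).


Total thermal resistance (series):
  R_total = R_in + R_glass + R_air + R_glass + R_out
  R_total = 0.119 + 0.0181 + 0.174 + 0.0181 + 0.049 = 0.3782 m^2K/W
U-value = 1 / R_total = 1 / 0.3782 = 2.644 W/m^2K

2.644 W/m^2K


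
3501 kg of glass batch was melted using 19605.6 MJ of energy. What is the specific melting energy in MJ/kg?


Rearrange E = m * s for s:
  s = E / m
  s = 19605.6 / 3501 = 5.6 MJ/kg

5.6 MJ/kg


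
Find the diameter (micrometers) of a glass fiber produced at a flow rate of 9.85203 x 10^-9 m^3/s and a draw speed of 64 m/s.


Cross-sectional area from continuity:
  A = Q / v = 9.85203 x 10^-9 / 64 = 1.53938 x 10^-10 m^2
Diameter from circular cross-section:
  d = sqrt(4A / pi) * 10^6 (m -> um)
  d = sqrt(4 * 1.53938 x 10^-10 / pi) * 10^6 = 14.0 um

14.0 um


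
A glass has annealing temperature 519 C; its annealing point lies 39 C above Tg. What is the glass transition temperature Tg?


Rearrange T_anneal = Tg + offset for Tg:
  Tg = T_anneal - offset = 519 - 39 = 480 C

480 C


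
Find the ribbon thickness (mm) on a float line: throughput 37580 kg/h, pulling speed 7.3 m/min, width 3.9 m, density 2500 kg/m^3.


Ribbon cross-section from mass balance:
  Volume rate = throughput / density = 37580 / 2500 = 15.032 m^3/h
  thickness = volume rate / (speed * 60 * width), i.e.
  thickness = throughput / (60 * speed * width * density) * 1000
  thickness = 37580 / (60 * 7.3 * 3.9 * 2500) * 1000 = 8.8 mm

8.8 mm


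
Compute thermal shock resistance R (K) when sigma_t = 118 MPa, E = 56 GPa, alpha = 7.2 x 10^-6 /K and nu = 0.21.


Thermal shock resistance: R = sigma * (1 - nu) / (E * alpha)
  Numerator = 118 * (1 - 0.21) = 93.22
  Denominator = 56 * 1000 * (7.2 x 10^-6) = 0.4032
  R = 93.22 / 0.4032 = 231.2 K

231.2 K


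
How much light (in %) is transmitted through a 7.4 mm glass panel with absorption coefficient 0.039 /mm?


Beer-Lambert law: T = exp(-alpha * thickness)
  exponent = -0.039 * 7.4 = -0.2886
  T = exp(-0.2886) = 0.7493
  Percentage = 0.7493 * 100 = 74.93%

74.93%


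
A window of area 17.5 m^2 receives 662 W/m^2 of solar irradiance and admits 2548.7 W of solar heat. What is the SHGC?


Rearrange Q = Area * SHGC * Irradiance:
  SHGC = Q / (Area * Irradiance)
  SHGC = 2548.7 / (17.5 * 662) = 0.22

0.22


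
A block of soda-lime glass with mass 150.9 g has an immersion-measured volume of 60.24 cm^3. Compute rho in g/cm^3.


Use the definition of density:
  rho = mass / volume
  rho = 150.9 / 60.24 = 2.505 g/cm^3

2.505 g/cm^3


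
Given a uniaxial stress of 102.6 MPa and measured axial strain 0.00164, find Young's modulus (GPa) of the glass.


Young's modulus: E = stress / strain
  E = 102.6 MPa / 0.00164 = 62560.98 MPa
Convert to GPa: 62560.98 / 1000 = 62.56 GPa

62.56 GPa


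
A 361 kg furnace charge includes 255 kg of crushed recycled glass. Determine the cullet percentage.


Cullet ratio = (cullet mass / total batch mass) * 100
  Ratio = 255 / 361 * 100 = 70.64%

70.64%


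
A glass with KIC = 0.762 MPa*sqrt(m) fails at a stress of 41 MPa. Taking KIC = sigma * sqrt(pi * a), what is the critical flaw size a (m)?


Rearrange KIC = sigma * sqrt(pi * a):
  sqrt(pi * a) = KIC / sigma
  sqrt(pi * a) = 0.762 / 41 = 0.018585
  a = (KIC / sigma)^2 / pi
  a = 0.018585^2 / pi = 0.0001099 m

0.0001099 m


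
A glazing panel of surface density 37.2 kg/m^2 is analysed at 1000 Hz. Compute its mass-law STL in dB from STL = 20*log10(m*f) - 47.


Mass law: STL = 20 * log10(m * f) - 47
  m * f = 37.2 * 1000 = 37200
  log10(37200) = 4.57054
  STL = 20 * 4.57054 - 47 = 91.4108 - 47 = 44.4 dB

44.4 dB


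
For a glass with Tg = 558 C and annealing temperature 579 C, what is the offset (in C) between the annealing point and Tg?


Offset = T_anneal - Tg:
  offset = 579 - 558 = 21 C

21 C


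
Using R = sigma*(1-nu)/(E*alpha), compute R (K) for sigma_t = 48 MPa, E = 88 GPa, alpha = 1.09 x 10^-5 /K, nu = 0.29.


Thermal shock resistance: R = sigma * (1 - nu) / (E * alpha)
  Numerator = 48 * (1 - 0.29) = 34.08
  Denominator = 88 * 1000 * (1.09 x 10^-5) = 0.9592
  R = 34.08 / 0.9592 = 35.5 K

35.5 K


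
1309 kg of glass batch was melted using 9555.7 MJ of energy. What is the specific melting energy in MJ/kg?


Rearrange E = m * s for s:
  s = E / m
  s = 9555.7 / 1309 = 7.3 MJ/kg

7.3 MJ/kg


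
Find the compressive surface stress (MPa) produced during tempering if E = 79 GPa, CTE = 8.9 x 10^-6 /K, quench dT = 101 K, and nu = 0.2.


Tempering stress: sigma = E * alpha * dT / (1 - nu)
  E (MPa) = 79 * 1000 = 79000
  Numerator = 79000 * (8.9 x 10^-6) * 101 = 71.0131
  Denominator = 1 - 0.2 = 0.8
  sigma = 71.0131 / 0.8 = 88.8 MPa

88.8 MPa


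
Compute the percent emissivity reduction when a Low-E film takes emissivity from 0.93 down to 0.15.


Percentage reduction = (1 - coated/uncoated) * 100
  Ratio = 0.15 / 0.93 = 0.1613
  Reduction = (1 - 0.1613) * 100 = 83.9%

83.9%


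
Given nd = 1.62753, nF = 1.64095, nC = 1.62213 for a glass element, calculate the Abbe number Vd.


Abbe number formula: Vd = (nd - 1) / (nF - nC)
  nd - 1 = 1.62753 - 1 = 0.62753
  nF - nC = 1.64095 - 1.62213 = 0.01882
  Vd = 0.62753 / 0.01882 = 33.34

33.34


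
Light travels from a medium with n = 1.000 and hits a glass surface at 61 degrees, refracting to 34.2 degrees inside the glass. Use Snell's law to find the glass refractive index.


Apply Snell's law: n1 * sin(theta1) = n2 * sin(theta2)
  n2 = n1 * sin(theta1) / sin(theta2)
  sin(61) = 0.87462
  sin(34.2) = 0.562083
  n2 = 1.000 * 0.87462 / 0.562083 = 1.556

1.556


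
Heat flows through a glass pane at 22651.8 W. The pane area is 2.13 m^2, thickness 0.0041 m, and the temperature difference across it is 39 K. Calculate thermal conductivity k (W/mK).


Fourier's law rearranged: k = Q * t / (A * dT)
  Numerator = 22651.8 * 0.0041 = 92.87238
  Denominator = 2.13 * 39 = 83.07
  k = 92.87238 / 83.07 = 1.118 W/mK

1.118 W/mK


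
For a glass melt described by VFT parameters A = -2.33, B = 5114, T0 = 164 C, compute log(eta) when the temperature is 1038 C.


VFT equation: log(eta) = A + B / (T - T0)
  T - T0 = 1038 - 164 = 874
  B / (T - T0) = 5114 / 874 = 5.851
  log(eta) = -2.33 + 5.851 = 3.521

3.521


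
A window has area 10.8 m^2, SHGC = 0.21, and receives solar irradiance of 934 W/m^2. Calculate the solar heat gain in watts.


Solar heat gain: Q = Area * SHGC * Irradiance
  Q = 10.8 * 0.21 * 934 = 2118.3 W

2118.3 W


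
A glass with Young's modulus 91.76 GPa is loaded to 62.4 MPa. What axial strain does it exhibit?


Rearrange E = sigma / epsilon:
  epsilon = sigma / E
  E (MPa) = 91.76 * 1000 = 91760
  epsilon = 62.4 / 91760 = 0.00068

0.00068


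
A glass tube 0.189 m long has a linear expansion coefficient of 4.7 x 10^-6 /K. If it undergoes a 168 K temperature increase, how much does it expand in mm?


Thermal expansion formula: dL = alpha * L0 * dT
  dL = (4.7 x 10^-6) * 0.189 * 168 = 0.00014923 m
Convert to mm: 0.00014923 * 1000 = 0.1492 mm

0.1492 mm


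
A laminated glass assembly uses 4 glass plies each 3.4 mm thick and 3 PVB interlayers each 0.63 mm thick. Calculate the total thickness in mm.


Total thickness = glass contribution + PVB contribution
  Glass: 4 * 3.4 = 13.6 mm
  PVB: 3 * 0.63 = 1.89 mm
  Total = 13.6 + 1.89 = 15.49 mm

15.49 mm


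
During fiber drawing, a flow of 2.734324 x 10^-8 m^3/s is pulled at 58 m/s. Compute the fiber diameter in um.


Cross-sectional area from continuity:
  A = Q / v = 2.734324 x 10^-8 / 58 = 4.714352 x 10^-10 m^2
Diameter from circular cross-section:
  d = sqrt(4A / pi) * 10^6 (m -> um)
  d = sqrt(4 * 4.714352 x 10^-10 / pi) * 10^6 = 24.5 um

24.5 um


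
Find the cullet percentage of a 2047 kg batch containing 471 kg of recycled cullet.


Cullet ratio = (cullet mass / total batch mass) * 100
  Ratio = 471 / 2047 * 100 = 23.01%

23.01%


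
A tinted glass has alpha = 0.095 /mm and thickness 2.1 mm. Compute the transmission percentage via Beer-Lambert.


Beer-Lambert law: T = exp(-alpha * thickness)
  exponent = -0.095 * 2.1 = -0.1995
  T = exp(-0.1995) = 0.8191
  Percentage = 0.8191 * 100 = 81.91%

81.91%


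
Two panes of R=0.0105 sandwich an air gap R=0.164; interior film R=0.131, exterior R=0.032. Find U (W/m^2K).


Total thermal resistance (series):
  R_total = R_in + R_glass + R_air + R_glass + R_out
  R_total = 0.131 + 0.0105 + 0.164 + 0.0105 + 0.032 = 0.348 m^2K/W
U-value = 1 / R_total = 1 / 0.348 = 2.874 W/m^2K

2.874 W/m^2K


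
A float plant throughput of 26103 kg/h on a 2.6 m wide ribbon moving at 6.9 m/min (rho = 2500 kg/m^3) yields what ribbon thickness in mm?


Ribbon cross-section from mass balance:
  Volume rate = throughput / density = 26103 / 2500 = 10.4412 m^3/h
  thickness = volume rate / (speed * 60 * width), i.e.
  thickness = throughput / (60 * speed * width * density) * 1000
  thickness = 26103 / (60 * 6.9 * 2.6 * 2500) * 1000 = 9.7 mm

9.7 mm


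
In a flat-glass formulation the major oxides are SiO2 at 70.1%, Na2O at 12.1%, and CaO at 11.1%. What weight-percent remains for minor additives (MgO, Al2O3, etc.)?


Sum the three major oxides:
  SiO2 + Na2O + CaO = 70.1 + 12.1 + 11.1 = 93.3%
Subtract from 100%:
  Others = 100 - 93.3 = 6.7%

6.7%


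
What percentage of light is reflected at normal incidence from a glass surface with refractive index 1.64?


Fresnel reflectance at normal incidence:
  R = ((n - 1)/(n + 1))^2
  (n - 1)/(n + 1) = (1.64 - 1)/(1.64 + 1) = 0.242424
  R = 0.242424^2 = 0.0587694
  R(%) = 0.0587694 * 100 = 5.877%

5.877%


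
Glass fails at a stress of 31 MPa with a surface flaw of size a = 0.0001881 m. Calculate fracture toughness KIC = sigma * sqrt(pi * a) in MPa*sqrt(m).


Fracture toughness: KIC = sigma * sqrt(pi * a)
  pi * a = pi * 0.0001881 = 0.000590934
  sqrt(pi * a) = 0.024309
  KIC = 31 * 0.024309 = 0.754 MPa*sqrt(m)

0.754 MPa*sqrt(m)


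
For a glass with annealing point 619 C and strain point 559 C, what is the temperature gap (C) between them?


Gap = T_anneal - T_strain:
  gap = 619 - 559 = 60 C

60 C


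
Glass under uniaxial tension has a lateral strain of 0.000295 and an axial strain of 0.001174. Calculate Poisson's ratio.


Poisson's ratio: nu = lateral strain / axial strain
  nu = 0.000295 / 0.001174 = 0.2513

0.2513


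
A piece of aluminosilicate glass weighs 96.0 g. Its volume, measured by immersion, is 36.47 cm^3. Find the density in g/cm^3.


Use the definition of density:
  rho = mass / volume
  rho = 96.0 / 36.47 = 2.632 g/cm^3

2.632 g/cm^3


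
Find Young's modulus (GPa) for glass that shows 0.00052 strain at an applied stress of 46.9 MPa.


Young's modulus: E = stress / strain
  E = 46.9 MPa / 0.00052 = 90192.31 MPa
Convert to GPa: 90192.31 / 1000 = 90.19 GPa

90.19 GPa


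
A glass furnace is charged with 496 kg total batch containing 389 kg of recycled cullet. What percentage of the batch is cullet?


Cullet ratio = (cullet mass / total batch mass) * 100
  Ratio = 389 / 496 * 100 = 78.43%

78.43%


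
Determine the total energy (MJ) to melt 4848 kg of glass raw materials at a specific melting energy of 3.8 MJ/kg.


Total energy = mass * specific energy
  E = 4848 * 3.8 = 18422.4 MJ

18422.4 MJ


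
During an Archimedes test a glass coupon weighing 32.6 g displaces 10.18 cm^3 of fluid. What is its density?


Use the definition of density:
  rho = mass / volume
  rho = 32.6 / 10.18 = 3.202 g/cm^3

3.202 g/cm^3


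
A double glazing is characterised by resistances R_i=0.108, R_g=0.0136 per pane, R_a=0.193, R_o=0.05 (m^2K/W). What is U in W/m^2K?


Total thermal resistance (series):
  R_total = R_in + R_glass + R_air + R_glass + R_out
  R_total = 0.108 + 0.0136 + 0.193 + 0.0136 + 0.05 = 0.3782 m^2K/W
U-value = 1 / R_total = 1 / 0.3782 = 2.644 W/m^2K

2.644 W/m^2K
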